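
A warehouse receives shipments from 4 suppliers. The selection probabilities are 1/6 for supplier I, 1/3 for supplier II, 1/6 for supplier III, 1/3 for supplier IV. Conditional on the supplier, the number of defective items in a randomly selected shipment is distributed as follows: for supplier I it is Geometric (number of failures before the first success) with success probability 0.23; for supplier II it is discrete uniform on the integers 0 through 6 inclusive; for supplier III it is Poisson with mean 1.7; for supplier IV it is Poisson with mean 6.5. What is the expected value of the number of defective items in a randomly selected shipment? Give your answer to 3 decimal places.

Component means — I: 3.34783; II: 3; III: 1.7; IV: 6.5.
E[X] = 0.166667·3.34783 + 0.333333·3 + 0.166667·1.7 + 0.333333·6.5 = 4.00797.

4.008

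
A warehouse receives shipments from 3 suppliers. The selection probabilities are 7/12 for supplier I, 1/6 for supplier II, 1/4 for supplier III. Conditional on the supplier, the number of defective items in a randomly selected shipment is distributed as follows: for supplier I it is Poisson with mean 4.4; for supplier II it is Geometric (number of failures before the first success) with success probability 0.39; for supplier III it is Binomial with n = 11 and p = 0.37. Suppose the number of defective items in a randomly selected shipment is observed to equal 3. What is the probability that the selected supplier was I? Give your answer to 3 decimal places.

0.604

Likelihoods P(X=3 | ·): I: 0.174305; II: 0.0885226; III: 0.207402.
Posterior ∝ prior × likelihood. Numerator for I: 0.583333·0.174305 = 0.101678.
Normalizing constant: 0.583333·0.174305 + 0.166667·0.0885226 + 0.25·0.207402 = 0.168283.
P(I | observation) = 0.101678 / 0.168283 = 0.604211.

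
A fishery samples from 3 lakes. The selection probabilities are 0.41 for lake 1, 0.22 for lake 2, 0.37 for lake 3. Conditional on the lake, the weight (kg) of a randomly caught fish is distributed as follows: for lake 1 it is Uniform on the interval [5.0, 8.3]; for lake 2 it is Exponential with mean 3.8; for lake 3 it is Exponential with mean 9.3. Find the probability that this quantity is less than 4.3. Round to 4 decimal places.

Conditional on each lake, P(X < 4.3): 1: 0; 2: 0.677476; 3: 0.370208.
By total probability, P(X < 4.3) = 0.41·0 + 0.22·0.677476 + 0.37·0.370208 = 0.286022.

0.2860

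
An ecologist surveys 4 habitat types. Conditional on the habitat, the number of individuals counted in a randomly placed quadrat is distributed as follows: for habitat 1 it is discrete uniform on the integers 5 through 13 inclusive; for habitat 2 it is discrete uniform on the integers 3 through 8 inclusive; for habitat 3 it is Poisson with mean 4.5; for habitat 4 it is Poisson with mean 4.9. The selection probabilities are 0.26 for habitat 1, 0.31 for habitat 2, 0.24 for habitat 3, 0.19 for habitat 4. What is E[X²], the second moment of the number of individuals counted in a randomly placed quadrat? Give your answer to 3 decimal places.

For each component E[X²] = Var + (mean)², giving 1: 87.6667; 2: 33.1667; 3: 24.75; 4: 28.91.
Overall E[X²] = 0.26·87.6667 + 0.31·33.1667 + 0.24·24.75 + 0.19·28.91 = 44.5079.

44.508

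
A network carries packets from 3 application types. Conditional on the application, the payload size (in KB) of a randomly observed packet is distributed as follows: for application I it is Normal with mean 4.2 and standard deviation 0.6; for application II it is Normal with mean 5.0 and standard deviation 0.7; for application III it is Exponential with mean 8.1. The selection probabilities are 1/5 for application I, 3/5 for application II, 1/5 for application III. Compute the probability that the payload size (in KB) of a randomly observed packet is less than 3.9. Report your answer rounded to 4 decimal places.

0.1730

Conditional on each application, P(X < 3.9): I: 0.308538; II: 0.0580416; III: 0.382133.
By total probability, P(X < 3.9) = 0.2·0.308538 + 0.6·0.0580416 + 0.2·0.382133 = 0.172959.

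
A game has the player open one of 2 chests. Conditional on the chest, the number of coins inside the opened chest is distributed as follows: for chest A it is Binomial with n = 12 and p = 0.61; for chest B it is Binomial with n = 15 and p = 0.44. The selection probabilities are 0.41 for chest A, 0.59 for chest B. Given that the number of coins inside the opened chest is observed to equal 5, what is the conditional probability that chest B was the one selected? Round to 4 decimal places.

Likelihoods P(X=5 | ·): A: 0.0917966; B: 0.15021.
Posterior ∝ prior × likelihood. Numerator for B: 0.59·0.15021 = 0.0886239.
Normalizing constant: 0.41·0.0917966 + 0.59·0.15021 = 0.126261.
P(B | observation) = 0.0886239 / 0.126261 = 0.701913.

0.7019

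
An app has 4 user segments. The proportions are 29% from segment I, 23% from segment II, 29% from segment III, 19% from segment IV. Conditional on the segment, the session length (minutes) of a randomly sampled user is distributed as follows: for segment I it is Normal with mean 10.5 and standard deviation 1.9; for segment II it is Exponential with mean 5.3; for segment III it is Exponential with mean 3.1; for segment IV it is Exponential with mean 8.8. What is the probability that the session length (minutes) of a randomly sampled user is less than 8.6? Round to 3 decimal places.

Conditional on each segment, P(X < 8.6): I: 0.158655; II: 0.802623; III: 0.9376; IV: 0.623664.
By total probability, P(X < 8.6) = 0.29·0.158655 + 0.23·0.802623 + 0.29·0.9376 + 0.19·0.623664 = 0.621014.

0.621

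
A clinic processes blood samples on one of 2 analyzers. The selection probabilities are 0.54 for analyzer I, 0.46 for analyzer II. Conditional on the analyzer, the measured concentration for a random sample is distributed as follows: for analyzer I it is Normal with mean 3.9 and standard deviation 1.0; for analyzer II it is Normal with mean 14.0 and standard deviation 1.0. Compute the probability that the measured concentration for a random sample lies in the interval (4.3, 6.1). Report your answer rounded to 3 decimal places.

0.179

Conditional on each analyzer, P(4.3 < X < 6.1): I: 0.330675; II: 1.38778e-15.
By total probability, P(4.3 < X < 6.1) = 0.54·0.330675 + 0.46·1.38778e-15 = 0.178564.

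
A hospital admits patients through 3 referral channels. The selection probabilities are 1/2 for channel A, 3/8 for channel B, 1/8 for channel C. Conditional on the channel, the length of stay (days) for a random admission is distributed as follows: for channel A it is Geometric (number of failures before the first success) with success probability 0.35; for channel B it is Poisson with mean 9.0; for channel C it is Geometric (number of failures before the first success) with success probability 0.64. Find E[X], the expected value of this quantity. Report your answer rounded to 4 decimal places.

Component means — A: 1.85714; B: 9; C: 0.5625.
E[X] = 0.5·1.85714 + 0.375·9 + 0.125·0.5625 = 4.37388.

4.3739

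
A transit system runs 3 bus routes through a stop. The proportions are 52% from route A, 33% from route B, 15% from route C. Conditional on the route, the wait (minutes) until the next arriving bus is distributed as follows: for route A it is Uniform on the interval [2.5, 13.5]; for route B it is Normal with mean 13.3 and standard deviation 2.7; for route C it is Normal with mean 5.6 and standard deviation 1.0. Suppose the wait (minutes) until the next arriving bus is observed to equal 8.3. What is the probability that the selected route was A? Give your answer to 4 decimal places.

Likelihoods f(8.3 | ·): A: 0.0909091; B: 0.0265994; C: 0.0104209.
Posterior ∝ prior × likelihood. Numerator for A: 0.52·0.0909091 = 0.0472727.
Normalizing constant: 0.52·0.0909091 + 0.33·0.0265994 + 0.15·0.0104209 = 0.0576137.
P(A | observation) = 0.0472727 / 0.0576137 = 0.820513.

0.8205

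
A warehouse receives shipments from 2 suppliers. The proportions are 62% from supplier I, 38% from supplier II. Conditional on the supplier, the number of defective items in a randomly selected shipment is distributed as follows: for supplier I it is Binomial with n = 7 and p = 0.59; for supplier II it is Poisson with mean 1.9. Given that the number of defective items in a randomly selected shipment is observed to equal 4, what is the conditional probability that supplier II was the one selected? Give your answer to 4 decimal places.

Likelihoods P(X=4 | ·): I: 0.292299; II: 0.0812164.
Posterior ∝ prior × likelihood. Numerator for II: 0.38·0.0812164 = 0.0308622.
Normalizing constant: 0.62·0.292299 + 0.38·0.0812164 = 0.212088.
P(II | observation) = 0.0308622 / 0.212088 = 0.145516.

0.1455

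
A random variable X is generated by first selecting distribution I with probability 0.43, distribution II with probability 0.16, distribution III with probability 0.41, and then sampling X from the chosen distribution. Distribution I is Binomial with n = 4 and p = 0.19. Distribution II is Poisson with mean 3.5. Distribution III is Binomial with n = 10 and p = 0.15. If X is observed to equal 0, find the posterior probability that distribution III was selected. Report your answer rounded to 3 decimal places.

Likelihoods P(X=0 | ·): I: 0.430467; II: 0.0301974; III: 0.196874.
Posterior ∝ prior × likelihood. Numerator for III: 0.41·0.196874 = 0.0807185.
Normalizing constant: 0.43·0.430467 + 0.16·0.0301974 + 0.41·0.196874 = 0.270651.
P(III | observation) = 0.0807185 / 0.270651 = 0.298238.

0.298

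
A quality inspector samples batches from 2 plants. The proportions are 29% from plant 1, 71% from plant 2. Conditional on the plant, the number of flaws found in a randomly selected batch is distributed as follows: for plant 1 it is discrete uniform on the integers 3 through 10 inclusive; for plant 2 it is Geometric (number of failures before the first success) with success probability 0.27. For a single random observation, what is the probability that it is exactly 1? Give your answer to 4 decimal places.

Conditional on each plant, P(X = 1): 1: 0; 2: 0.1971.
By total probability, P(X = 1) = 0.29·0 + 0.71·0.1971 = 0.139941.

0.1399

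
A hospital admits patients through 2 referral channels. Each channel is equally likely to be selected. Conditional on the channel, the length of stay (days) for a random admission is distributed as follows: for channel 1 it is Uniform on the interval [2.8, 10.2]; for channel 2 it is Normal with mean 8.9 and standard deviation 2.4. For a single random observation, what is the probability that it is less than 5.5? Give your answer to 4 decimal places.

0.2216

Conditional on each channel, P(X < 5.5): 1: 0.364865; 2: 0.0782902.
By total probability, P(X < 5.5) = 0.5·0.364865 + 0.5·0.0782902 = 0.221578.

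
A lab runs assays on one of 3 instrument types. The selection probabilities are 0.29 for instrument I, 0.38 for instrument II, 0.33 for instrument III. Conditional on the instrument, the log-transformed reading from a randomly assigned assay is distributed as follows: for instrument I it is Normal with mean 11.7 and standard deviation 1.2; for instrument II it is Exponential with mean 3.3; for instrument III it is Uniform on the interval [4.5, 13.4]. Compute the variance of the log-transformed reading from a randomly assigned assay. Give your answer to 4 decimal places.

19.2366

Per component, I: μ=11.7, E[X²]=138.33; II: μ=3.3, E[X²]=21.78; III: μ=8.95, E[X²]=86.7033.
E[X] = 0.29·11.7 + 0.38·3.3 + 0.33·8.95 = 7.6005.
E[X²] = 0.29·138.33 + 0.38·21.78 + 0.33·86.7033 = 77.0042.
Var(X) = E[X²] − (E[X])² = 77.0042 − 57.7676 = 19.2366.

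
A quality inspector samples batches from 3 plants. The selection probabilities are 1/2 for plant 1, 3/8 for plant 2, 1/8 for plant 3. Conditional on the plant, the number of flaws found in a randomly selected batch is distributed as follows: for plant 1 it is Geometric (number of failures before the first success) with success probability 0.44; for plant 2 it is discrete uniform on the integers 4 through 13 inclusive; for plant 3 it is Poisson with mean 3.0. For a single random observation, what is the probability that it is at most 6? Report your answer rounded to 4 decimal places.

0.7247

Conditional on each plant, P(X ≤ 6): 1: 0.982729; 2: 0.3; 3: 0.966491.
By total probability, P(X ≤ 6) = 0.5·0.982729 + 0.375·0.3 + 0.125·0.966491 = 0.724676.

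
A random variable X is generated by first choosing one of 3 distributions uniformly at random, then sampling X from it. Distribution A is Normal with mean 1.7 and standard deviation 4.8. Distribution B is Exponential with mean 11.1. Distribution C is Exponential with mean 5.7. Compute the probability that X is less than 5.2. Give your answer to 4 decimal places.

Conditional on each component, P(X < 5.2): A: 0.76705; B: 0.37404; C: 0.598393.
By total probability, P(X < 5.2) = 0.333333·0.76705 + 0.333333·0.37404 + 0.333333·0.598393 = 0.579828.

0.5798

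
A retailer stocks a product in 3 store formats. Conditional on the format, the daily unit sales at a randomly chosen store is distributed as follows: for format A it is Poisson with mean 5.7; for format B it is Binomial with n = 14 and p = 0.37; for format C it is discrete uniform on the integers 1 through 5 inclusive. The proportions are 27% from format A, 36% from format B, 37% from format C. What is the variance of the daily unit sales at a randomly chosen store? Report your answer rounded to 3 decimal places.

4.841

Per component, A: μ=5.7, E[X²]=38.19; B: μ=5.18, E[X²]=30.0958; C: μ=3, E[X²]=11.
E[X] = 0.27·5.7 + 0.36·5.18 + 0.37·3 = 4.5138.
E[X²] = 0.27·38.19 + 0.36·30.0958 + 0.37·11 = 25.2158.
Var(X) = E[X²] − (E[X])² = 25.2158 − 20.3744 = 4.8414.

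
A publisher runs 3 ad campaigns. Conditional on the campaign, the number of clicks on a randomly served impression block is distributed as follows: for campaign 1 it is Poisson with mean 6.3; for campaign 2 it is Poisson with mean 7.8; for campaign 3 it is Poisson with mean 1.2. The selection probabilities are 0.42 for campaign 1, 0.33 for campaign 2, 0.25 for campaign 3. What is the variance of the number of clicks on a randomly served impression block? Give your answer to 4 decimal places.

Per component, 1: μ=6.3, E[X²]=45.99; 2: μ=7.8, E[X²]=68.64; 3: μ=1.2, E[X²]=2.64.
E[X] = 0.42·6.3 + 0.33·7.8 + 0.25·1.2 = 5.52.
E[X²] = 0.42·45.99 + 0.33·68.64 + 0.25·2.64 = 42.627.
Var(X) = E[X²] − (E[X])² = 42.627 − 30.4704 = 12.1566.

12.1566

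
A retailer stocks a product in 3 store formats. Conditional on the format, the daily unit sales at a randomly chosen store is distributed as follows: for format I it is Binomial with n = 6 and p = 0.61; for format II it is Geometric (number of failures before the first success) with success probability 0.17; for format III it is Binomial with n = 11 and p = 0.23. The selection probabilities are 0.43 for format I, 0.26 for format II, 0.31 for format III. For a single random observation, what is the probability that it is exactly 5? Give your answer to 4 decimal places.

Conditional on each format, P(X = 5): I: 0.197636; II: 0.0669637; III: 0.0619763.
By total probability, P(X = 5) = 0.43·0.197636 + 0.26·0.0669637 + 0.31·0.0619763 = 0.121606.

0.1216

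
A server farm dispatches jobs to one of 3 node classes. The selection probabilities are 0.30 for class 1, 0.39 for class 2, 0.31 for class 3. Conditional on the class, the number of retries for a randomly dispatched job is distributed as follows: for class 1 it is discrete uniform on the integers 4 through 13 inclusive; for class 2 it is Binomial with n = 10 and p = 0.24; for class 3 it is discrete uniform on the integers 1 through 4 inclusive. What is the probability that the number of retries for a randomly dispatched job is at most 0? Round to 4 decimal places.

0.0251

Conditional on each class, P(X ≤ 0): 1: 0; 2: 0.0642889; 3: 0.
By total probability, P(X ≤ 0) = 0.3·0 + 0.39·0.0642889 + 0.31·0 = 0.0250727.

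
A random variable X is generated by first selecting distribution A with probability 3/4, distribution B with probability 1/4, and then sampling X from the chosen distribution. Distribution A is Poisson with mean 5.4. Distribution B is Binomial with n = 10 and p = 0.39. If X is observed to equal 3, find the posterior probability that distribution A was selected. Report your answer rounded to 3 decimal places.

Likelihoods P(X=3 | ·): A: 0.118533; B: 0.223709.
Posterior ∝ prior × likelihood. Numerator for A: 0.75·0.118533 = 0.0888999.
Normalizing constant: 0.75·0.118533 + 0.25·0.223709 = 0.144827.
P(A | observation) = 0.0888999 / 0.144827 = 0.613834.

0.614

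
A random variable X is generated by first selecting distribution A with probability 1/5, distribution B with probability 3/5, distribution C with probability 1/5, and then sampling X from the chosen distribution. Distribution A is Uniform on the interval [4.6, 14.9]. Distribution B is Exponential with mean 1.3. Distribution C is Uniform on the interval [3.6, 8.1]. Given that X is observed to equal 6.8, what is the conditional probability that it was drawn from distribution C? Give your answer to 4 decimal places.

Likelihoods f(6.8 | ·): A: 0.0970874; B: 0.00411493; C: 0.222222.
Posterior ∝ prior × likelihood. Numerator for C: 0.2·0.222222 = 0.0444444.
Normalizing constant: 0.2·0.0970874 + 0.6·0.00411493 + 0.2·0.222222 = 0.0663309.
P(C | observation) = 0.0444444 / 0.0663309 = 0.670042.

0.6700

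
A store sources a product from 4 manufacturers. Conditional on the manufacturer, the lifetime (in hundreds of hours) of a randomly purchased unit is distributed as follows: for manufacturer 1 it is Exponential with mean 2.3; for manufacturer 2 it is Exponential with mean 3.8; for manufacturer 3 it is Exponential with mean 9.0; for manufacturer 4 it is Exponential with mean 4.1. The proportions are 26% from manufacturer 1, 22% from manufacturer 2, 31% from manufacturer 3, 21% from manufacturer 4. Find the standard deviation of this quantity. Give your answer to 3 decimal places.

6.366

Per component, 1: μ=2.3, E[X²]=10.58; 2: μ=3.8, E[X²]=28.88; 3: μ=9, E[X²]=162; 4: μ=4.1, E[X²]=33.62.
E[X] = 0.26·2.3 + 0.22·3.8 + 0.31·9 + 0.21·4.1 = 5.085.
E[X²] = 0.26·10.58 + 0.22·28.88 + 0.31·162 + 0.21·33.62 = 66.3846.
Var(X) = E[X²] − (E[X])² = 66.3846 − 25.8572 = 40.5274.
SD(X) = √40.5274 = 6.36611.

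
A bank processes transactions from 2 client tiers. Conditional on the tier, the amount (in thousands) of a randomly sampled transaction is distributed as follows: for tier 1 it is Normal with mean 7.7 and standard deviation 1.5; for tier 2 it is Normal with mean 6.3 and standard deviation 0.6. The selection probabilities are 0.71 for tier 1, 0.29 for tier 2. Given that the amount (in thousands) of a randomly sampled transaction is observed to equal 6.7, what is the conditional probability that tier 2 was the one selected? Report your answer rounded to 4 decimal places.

Likelihoods f(6.7 | ·): 1: 0.212965; 2: 0.532413.
Posterior ∝ prior × likelihood. Numerator for 2: 0.29·0.532413 = 0.1544.
Normalizing constant: 0.71·0.212965 + 0.29·0.532413 = 0.305605.
P(2 | observation) = 0.1544 / 0.305605 = 0.505226.

0.5052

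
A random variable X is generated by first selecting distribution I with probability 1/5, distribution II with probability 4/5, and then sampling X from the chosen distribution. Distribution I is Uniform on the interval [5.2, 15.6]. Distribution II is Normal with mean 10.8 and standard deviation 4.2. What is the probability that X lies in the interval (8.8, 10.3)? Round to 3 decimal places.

Conditional on each component, P(8.8 < X < 10.3): I: 0.144231; II: 0.135649.
By total probability, P(8.8 < X < 10.3) = 0.2·0.144231 + 0.8·0.135649 = 0.137366.

0.137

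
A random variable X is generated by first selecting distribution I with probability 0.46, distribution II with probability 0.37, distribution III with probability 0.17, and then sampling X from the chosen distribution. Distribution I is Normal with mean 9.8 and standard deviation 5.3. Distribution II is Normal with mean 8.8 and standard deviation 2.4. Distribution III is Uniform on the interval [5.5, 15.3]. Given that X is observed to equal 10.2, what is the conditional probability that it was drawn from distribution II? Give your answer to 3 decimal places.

0.500

Likelihoods f(10.2 | ·): I: 0.0750581; II: 0.14022; III: 0.102041.
Posterior ∝ prior × likelihood. Numerator for II: 0.37·0.14022 = 0.0518812.
Normalizing constant: 0.46·0.0750581 + 0.37·0.14022 + 0.17·0.102041 = 0.103755.
P(II | observation) = 0.0518812 / 0.103755 = 0.500036.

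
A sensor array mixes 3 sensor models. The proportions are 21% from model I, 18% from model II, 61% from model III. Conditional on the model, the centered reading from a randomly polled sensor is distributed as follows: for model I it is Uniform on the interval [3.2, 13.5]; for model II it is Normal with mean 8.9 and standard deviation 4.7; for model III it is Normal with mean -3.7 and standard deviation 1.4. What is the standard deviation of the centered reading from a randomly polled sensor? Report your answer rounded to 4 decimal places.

6.5629

Per component, I: μ=8.35, E[X²]=78.5633; II: μ=8.9, E[X²]=101.3; III: μ=-3.7, E[X²]=15.65.
E[X] = 0.21·8.35 + 0.18·8.9 + 0.61·-3.7 = 1.0985.
E[X²] = 0.21·78.5633 + 0.18·101.3 + 0.61·15.65 = 44.2788.
Var(X) = E[X²] − (E[X])² = 44.2788 − 1.2067 = 43.0721.
SD(X) = √43.0721 = 6.56293.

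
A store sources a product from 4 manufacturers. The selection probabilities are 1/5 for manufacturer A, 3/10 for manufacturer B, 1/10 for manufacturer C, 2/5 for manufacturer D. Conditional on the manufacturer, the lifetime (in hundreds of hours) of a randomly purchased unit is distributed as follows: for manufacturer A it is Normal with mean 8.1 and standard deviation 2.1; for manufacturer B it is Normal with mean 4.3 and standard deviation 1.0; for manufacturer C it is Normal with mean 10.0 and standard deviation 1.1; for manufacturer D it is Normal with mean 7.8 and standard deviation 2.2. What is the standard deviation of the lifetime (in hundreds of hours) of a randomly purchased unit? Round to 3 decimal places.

Per component, A: μ=8.1, E[X²]=70.02; B: μ=4.3, E[X²]=19.49; C: μ=10, E[X²]=101.21; D: μ=7.8, E[X²]=65.68.
E[X] = 0.2·8.1 + 0.3·4.3 + 0.1·10 + 0.4·7.8 = 7.03.
E[X²] = 0.2·70.02 + 0.3·19.49 + 0.1·101.21 + 0.4·65.68 = 56.244.
Var(X) = E[X²] − (E[X])² = 56.244 − 49.4209 = 6.8231.
SD(X) = √6.8231 = 2.61211.

2.612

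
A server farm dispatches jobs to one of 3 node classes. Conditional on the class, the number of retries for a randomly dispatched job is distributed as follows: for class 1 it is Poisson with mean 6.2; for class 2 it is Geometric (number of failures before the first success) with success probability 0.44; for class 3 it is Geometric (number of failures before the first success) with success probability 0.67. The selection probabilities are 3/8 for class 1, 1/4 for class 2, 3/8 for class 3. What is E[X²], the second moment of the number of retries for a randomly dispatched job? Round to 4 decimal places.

For each component E[X²] = Var + (mean)², giving 1: 44.64; 2: 4.5124; 3: 0.977723.
Overall E[X²] = 0.375·44.64 + 0.25·4.5124 + 0.375·0.977723 = 18.2347.

18.2347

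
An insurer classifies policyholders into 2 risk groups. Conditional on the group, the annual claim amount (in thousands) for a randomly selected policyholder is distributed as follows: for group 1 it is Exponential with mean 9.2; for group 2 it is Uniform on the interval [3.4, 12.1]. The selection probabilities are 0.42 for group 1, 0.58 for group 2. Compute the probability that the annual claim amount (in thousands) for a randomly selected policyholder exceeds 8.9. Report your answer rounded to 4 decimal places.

0.3730

Conditional on each group, P(X > 8.9): 1: 0.380073; 2: 0.367816.
By total probability, P(X > 8.9) = 0.42·0.380073 + 0.58·0.367816 = 0.372964.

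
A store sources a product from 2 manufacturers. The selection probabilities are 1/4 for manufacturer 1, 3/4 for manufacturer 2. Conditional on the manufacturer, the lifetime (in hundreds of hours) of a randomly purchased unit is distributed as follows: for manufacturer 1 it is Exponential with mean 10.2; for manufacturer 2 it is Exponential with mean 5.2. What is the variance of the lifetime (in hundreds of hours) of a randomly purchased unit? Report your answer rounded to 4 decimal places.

Per component, 1: μ=10.2, E[X²]=208.08; 2: μ=5.2, E[X²]=54.08.
E[X] = 0.25·10.2 + 0.75·5.2 = 6.45.
E[X²] = 0.25·208.08 + 0.75·54.08 = 92.58.
Var(X) = E[X²] − (E[X])² = 92.58 − 41.6025 = 50.9775.

50.9775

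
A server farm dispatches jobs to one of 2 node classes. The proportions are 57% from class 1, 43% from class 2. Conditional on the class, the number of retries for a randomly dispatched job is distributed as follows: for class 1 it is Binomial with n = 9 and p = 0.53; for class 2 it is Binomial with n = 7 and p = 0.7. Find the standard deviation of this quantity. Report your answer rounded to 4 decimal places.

1.3835

Per component, 1: μ=4.77, E[X²]=24.9948; 2: μ=4.9, E[X²]=25.48.
E[X] = 0.57·4.77 + 0.43·4.9 = 4.8259.
E[X²] = 0.57·24.9948 + 0.43·25.48 = 25.2034.
Var(X) = E[X²] − (E[X])² = 25.2034 − 23.2893 = 1.91413.
SD(X) = √1.91413 = 1.38352.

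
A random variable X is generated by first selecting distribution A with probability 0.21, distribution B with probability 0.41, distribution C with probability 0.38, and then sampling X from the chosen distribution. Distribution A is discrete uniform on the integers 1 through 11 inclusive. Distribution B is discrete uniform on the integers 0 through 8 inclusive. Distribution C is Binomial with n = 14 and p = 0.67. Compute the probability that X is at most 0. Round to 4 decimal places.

Conditional on each component, P(X ≤ 0): A: 0; B: 0.111111; C: 1.81633e-07.
By total probability, P(X ≤ 0) = 0.21·0 + 0.41·0.111111 + 0.38·1.81633e-07 = 0.0455556.

0.0456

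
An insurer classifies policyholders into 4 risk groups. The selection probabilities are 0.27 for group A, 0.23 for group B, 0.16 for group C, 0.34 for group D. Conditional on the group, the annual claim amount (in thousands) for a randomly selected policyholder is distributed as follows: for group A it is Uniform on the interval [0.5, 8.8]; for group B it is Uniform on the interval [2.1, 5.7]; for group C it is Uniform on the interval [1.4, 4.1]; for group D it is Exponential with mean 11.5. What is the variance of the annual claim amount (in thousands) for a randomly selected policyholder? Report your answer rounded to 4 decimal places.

Per component, A: μ=4.65, E[X²]=27.3633; B: μ=3.9, E[X²]=16.29; C: μ=2.75, E[X²]=8.17; D: μ=11.5, E[X²]=264.5.
E[X] = 0.27·4.65 + 0.23·3.9 + 0.16·2.75 + 0.34·11.5 = 6.5025.
E[X²] = 0.27·27.3633 + 0.23·16.29 + 0.16·8.17 + 0.34·264.5 = 102.372.
Var(X) = E[X²] − (E[X])² = 102.372 − 42.2825 = 60.0895.

60.0895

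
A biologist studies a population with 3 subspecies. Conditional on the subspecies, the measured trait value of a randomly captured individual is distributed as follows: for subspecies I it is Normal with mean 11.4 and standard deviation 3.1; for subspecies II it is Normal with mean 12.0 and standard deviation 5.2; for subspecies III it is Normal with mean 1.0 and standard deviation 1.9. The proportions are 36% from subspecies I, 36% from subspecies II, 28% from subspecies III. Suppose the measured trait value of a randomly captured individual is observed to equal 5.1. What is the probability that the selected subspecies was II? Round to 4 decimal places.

Likelihoods f(5.1 | ·): I: 0.0163198; II: 0.0318105; III: 0.0204648.
Posterior ∝ prior × likelihood. Numerator for II: 0.36·0.0318105 = 0.0114518.
Normalizing constant: 0.36·0.0163198 + 0.36·0.0318105 + 0.28·0.0204648 = 0.023057.
P(II | observation) = 0.0114518 / 0.023057 = 0.496671.

0.4967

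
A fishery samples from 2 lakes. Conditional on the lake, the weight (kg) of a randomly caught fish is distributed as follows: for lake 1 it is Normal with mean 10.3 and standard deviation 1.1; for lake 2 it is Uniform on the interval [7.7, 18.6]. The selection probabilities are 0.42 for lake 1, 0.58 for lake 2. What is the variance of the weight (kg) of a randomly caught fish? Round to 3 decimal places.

Per component, 1: μ=10.3, E[X²]=107.3; 2: μ=13.15, E[X²]=182.823.
E[X] = 0.42·10.3 + 0.58·13.15 = 11.953.
E[X²] = 0.42·107.3 + 0.58·182.823 = 151.104.
Var(X) = E[X²] − (E[X])² = 151.104 − 142.874 = 8.22932.

8.229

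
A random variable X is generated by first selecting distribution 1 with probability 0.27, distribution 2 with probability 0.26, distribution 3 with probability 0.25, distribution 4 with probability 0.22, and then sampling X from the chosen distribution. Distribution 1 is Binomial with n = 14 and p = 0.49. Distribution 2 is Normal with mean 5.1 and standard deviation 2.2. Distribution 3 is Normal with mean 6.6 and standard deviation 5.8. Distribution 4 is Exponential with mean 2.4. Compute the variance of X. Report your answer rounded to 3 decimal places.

14.817

Per component, 1: μ=6.86, E[X²]=50.5582; 2: μ=5.1, E[X²]=30.85; 3: μ=6.6, E[X²]=77.2; 4: μ=2.4, E[X²]=11.52.
E[X] = 0.27·6.86 + 0.26·5.1 + 0.25·6.6 + 0.22·2.4 = 5.3562.
E[X²] = 0.27·50.5582 + 0.26·30.85 + 0.25·77.2 + 0.22·11.52 = 43.5061.
Var(X) = E[X²] − (E[X])² = 43.5061 − 28.6889 = 14.8172.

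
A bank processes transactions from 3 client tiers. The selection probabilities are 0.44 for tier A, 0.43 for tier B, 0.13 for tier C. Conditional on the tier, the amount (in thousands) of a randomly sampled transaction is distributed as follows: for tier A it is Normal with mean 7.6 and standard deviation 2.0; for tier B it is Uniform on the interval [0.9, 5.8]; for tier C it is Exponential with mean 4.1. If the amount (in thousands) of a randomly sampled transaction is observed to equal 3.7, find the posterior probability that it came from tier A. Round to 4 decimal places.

0.1153

Likelihoods f(3.7 | ·): A: 0.0297974; B: 0.204082; C: 0.0989218.
Posterior ∝ prior × likelihood. Numerator for A: 0.44·0.0297974 = 0.0131108.
Normalizing constant: 0.44·0.0297974 + 0.43·0.204082 + 0.13·0.0989218 = 0.113726.
P(A | observation) = 0.0131108 / 0.113726 = 0.115285.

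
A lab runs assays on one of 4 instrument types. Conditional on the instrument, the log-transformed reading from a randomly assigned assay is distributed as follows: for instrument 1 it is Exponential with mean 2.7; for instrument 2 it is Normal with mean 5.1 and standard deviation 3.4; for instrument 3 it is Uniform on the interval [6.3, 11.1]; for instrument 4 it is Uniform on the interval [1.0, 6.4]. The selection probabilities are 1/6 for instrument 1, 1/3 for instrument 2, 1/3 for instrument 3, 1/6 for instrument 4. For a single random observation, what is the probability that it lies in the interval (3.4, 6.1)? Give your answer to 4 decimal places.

Conditional on each instrument, P(3.4 < X < 6.1): 1: 0.179436; 2: 0.307128; 3: 0; 4: 0.5.
By total probability, P(3.4 < X < 6.1) = 0.166667·0.179436 + 0.333333·0.307128 + 0.333333·0 + 0.166667·0.5 = 0.215616.

0.2156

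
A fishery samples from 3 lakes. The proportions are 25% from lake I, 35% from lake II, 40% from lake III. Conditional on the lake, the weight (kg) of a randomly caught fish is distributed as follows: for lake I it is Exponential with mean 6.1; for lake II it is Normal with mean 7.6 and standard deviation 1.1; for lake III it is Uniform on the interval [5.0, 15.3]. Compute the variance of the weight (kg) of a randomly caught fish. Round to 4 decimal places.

Per component, I: μ=6.1, E[X²]=74.42; II: μ=7.6, E[X²]=58.97; III: μ=10.15, E[X²]=111.863.
E[X] = 0.25·6.1 + 0.35·7.6 + 0.4·10.15 = 8.245.
E[X²] = 0.25·74.42 + 0.35·58.97 + 0.4·111.863 = 83.9898.
Var(X) = E[X²] − (E[X])² = 83.9898 − 67.98 = 16.0098.

16.0098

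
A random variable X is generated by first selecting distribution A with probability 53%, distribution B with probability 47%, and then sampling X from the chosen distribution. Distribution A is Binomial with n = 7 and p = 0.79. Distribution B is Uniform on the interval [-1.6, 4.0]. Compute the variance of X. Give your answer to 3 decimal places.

6.514

Per component, A: μ=5.53, E[X²]=31.7422; B: μ=1.2, E[X²]=4.05333.
E[X] = 0.53·5.53 + 0.47·1.2 = 3.4949.
E[X²] = 0.53·31.7422 + 0.47·4.05333 = 18.7284.
Var(X) = E[X²] − (E[X])² = 18.7284 − 12.2143 = 6.51411.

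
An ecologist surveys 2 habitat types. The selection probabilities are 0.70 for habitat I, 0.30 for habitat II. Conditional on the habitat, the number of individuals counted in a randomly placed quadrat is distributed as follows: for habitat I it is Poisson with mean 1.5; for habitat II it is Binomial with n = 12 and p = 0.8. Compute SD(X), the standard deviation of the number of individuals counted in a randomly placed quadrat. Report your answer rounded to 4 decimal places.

3.9248

Per component, I: μ=1.5, E[X²]=3.75; II: μ=9.6, E[X²]=94.08.
E[X] = 0.7·1.5 + 0.3·9.6 = 3.93.
E[X²] = 0.7·3.75 + 0.3·94.08 = 30.849.
Var(X) = E[X²] − (E[X])² = 30.849 − 15.4449 = 15.4041.
SD(X) = √15.4041 = 3.92481.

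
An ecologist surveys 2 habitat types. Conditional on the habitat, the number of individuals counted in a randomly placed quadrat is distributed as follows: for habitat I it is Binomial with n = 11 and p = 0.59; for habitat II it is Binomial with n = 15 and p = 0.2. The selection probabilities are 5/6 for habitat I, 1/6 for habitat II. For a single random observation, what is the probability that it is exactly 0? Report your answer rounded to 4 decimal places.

0.0059

Conditional on each habitat, P(X = 0): I: 5.50329e-05; II: 0.0351844.
By total probability, P(X = 0) = 0.833333·5.50329e-05 + 0.166667·0.0351844 = 0.00590992.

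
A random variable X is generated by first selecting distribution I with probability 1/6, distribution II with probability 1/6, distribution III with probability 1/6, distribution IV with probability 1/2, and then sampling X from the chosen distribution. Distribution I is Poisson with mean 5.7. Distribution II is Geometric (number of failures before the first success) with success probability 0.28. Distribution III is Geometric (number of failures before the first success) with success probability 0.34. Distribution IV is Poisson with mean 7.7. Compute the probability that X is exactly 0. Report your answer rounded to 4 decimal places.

0.1041

Conditional on each component, P(X = 0): I: 0.00334597; II: 0.28; III: 0.34; IV: 0.000452827.
By total probability, P(X = 0) = 0.166667·0.00334597 + 0.166667·0.28 + 0.166667·0.34 + 0.5·0.000452827 = 0.104117.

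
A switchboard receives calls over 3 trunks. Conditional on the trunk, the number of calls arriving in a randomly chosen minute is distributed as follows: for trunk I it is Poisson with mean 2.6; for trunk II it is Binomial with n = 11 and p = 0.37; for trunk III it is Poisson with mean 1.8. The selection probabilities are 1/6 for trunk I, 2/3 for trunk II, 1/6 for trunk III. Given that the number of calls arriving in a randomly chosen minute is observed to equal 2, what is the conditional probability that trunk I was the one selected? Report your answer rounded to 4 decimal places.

0.2537

Likelihoods P(X=2 | ·): I: 0.251045; II: 0.117715; III: 0.267784.
Posterior ∝ prior × likelihood. Numerator for I: 0.166667·0.251045 = 0.0418408.
Normalizing constant: 0.166667·0.251045 + 0.666667·0.117715 + 0.166667·0.267784 = 0.164948.
P(I | observation) = 0.0418408 / 0.164948 = 0.25366.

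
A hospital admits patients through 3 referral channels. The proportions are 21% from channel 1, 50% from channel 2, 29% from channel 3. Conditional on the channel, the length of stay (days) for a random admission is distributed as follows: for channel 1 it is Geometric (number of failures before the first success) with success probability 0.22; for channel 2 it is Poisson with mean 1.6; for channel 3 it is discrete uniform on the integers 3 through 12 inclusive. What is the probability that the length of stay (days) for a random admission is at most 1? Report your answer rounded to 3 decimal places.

Conditional on each channel, P(X ≤ 1): 1: 0.3916; 2: 0.524931; 3: 0.
By total probability, P(X ≤ 1) = 0.21·0.3916 + 0.5·0.524931 + 0.29·0 = 0.344701.

0.345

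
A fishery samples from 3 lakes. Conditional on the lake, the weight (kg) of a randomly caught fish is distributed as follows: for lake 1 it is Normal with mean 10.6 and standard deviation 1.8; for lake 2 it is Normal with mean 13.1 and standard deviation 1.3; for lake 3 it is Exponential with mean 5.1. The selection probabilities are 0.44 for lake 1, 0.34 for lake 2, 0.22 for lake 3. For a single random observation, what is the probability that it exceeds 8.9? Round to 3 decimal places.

0.742

Conditional on each lake, P(X > 8.9): 1: 0.827529; 2: 0.999383; 3: 0.174628.
By total probability, P(X > 8.9) = 0.44·0.827529 + 0.34·0.999383 + 0.22·0.174628 = 0.742321.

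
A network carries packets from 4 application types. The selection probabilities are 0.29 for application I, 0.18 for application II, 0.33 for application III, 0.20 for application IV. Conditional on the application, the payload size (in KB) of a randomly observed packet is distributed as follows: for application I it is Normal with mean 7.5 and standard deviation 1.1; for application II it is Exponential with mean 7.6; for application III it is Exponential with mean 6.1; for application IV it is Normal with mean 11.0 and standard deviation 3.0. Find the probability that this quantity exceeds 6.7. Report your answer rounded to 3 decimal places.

Conditional on each application, P(X > 6.7): I: 0.766471; II: 0.414129; III: 0.333417; IV: 0.924119.
By total probability, P(X > 6.7) = 0.29·0.766471 + 0.18·0.414129 + 0.33·0.333417 + 0.2·0.924119 = 0.591671.

0.592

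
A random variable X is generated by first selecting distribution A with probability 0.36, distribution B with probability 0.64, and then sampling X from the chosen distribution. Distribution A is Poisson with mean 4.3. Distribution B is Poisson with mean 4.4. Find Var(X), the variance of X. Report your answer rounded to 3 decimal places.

Per component, A: μ=4.3, E[X²]=22.79; B: μ=4.4, E[X²]=23.76.
E[X] = 0.36·4.3 + 0.64·4.4 = 4.364.
E[X²] = 0.36·22.79 + 0.64·23.76 = 23.4108.
Var(X) = E[X²] − (E[X])² = 23.4108 − 19.0445 = 4.3663.

4.366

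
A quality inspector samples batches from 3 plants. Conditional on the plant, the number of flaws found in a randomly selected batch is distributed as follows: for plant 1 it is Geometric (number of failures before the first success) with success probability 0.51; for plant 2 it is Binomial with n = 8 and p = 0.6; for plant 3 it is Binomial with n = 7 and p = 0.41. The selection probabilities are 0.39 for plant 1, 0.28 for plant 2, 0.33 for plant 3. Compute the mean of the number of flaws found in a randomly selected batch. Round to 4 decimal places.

Component means — 1: 0.960784; 2: 4.8; 3: 2.87.
E[X] = 0.39·0.960784 + 0.28·4.8 + 0.33·2.87 = 2.66581.

2.6658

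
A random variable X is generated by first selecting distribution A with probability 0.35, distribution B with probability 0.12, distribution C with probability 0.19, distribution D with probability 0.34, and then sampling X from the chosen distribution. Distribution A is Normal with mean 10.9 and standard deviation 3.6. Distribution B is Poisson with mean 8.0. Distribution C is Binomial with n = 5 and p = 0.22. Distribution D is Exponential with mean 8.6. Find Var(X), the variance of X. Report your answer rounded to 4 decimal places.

42.9088

Per component, A: μ=10.9, E[X²]=131.77; B: μ=8, E[X²]=72; C: μ=1.1, E[X²]=2.068; D: μ=8.6, E[X²]=147.92.
E[X] = 0.35·10.9 + 0.12·8 + 0.19·1.1 + 0.34·8.6 = 7.908.
E[X²] = 0.35·131.77 + 0.12·72 + 0.19·2.068 + 0.34·147.92 = 105.445.
Var(X) = E[X²] − (E[X])² = 105.445 − 62.5365 = 42.9088.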